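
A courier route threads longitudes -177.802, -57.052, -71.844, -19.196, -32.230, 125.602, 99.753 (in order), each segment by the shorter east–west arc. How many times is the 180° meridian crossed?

Leg 1: -177.802° → -57.052°, shortest Δλ = 120.75° (east) — does not cross 180°.
Leg 2: -57.052° → -71.844°, shortest Δλ = -14.792° (west) — does not cross 180°.
Leg 3: -71.844° → -19.196°, shortest Δλ = 52.648° (east) — does not cross 180°.
Leg 4: -19.196° → -32.230°, shortest Δλ = -13.034° (west) — does not cross 180°.
Leg 5: -32.230° → +125.602°, shortest Δλ = 157.832° (east) — does not cross 180°.
Leg 6: +125.602° → +99.753°, shortest Δλ = -25.849° (west) — does not cross 180°.
Total crossings: 0.

0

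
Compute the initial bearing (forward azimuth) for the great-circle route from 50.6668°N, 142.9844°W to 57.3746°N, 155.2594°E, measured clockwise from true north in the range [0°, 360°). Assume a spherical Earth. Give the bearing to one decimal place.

305.3°

Δλ = 155.2594 − -142.9844 = 298.2438°; wrapped into (−180°, 180°]: -61.7562°.
θ = atan2( sin Δλ · cos φ₂ , cos φ₁ · sin φ₂ − sin φ₁ · cos φ₂ · cos Δλ )
  = atan2(-0.47495, 0.33648) = -54.685° → normalised to [0°, 360°): 305.315°.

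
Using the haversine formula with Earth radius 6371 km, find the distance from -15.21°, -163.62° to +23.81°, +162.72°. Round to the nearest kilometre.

5674 km

Δλ = 162.72 − -163.62 = 326.34°; wrapped into (−180°, 180°]: -33.66°.
Δφ = 23.81 − -15.21 = 39.02°.
a = sin²(Δφ/2) + cos φ₁ · cos φ₂ · sin²(Δλ/2) = 0.185545.
c = 2·atan2(√a, √(1−a)) = 0.89065 rad → d = 6371·c ≈ 5674.30 km.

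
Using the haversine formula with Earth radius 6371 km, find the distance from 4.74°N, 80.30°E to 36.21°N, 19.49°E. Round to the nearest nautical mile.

Δλ = 19.49 − 80.30 = -60.81°.
Δφ = 36.21 − 4.74 = 31.47°.
a = sin²(Δφ/2) + cos φ₁ · cos φ₂ · sin²(Δλ/2) = 0.279510.
c = 2·atan2(√a, √(1−a)) = 1.11411 rad → d = 6371·c ≈ 7097.97 km ≈ 3832.60 nmi.

3833 nmi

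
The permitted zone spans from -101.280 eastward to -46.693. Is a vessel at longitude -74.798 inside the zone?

Yes

Band width going east from -101.280° to -46.693°: ((-46.693 − -101.280) mod 360) = 54.587°.
Offset of -74.798° east of the west edge: ((-74.798 − -101.280) mod 360) = 26.482°.
26.482° ≤ 54.587° ⇒ inside.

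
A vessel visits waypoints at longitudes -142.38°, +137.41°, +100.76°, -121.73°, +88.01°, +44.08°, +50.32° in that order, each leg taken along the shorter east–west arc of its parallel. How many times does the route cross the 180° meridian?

Leg 1: -142.38° → +137.41°, shortest Δλ = -80.21° (west) — crosses 180°.
Leg 2: +137.41° → +100.76°, shortest Δλ = -36.65° (west) — does not cross 180°.
Leg 3: +100.76° → -121.73°, shortest Δλ = 137.51° (east) — crosses 180°.
Leg 4: -121.73° → +88.01°, shortest Δλ = -150.26° (west) — crosses 180°.
Leg 5: +88.01° → +44.08°, shortest Δλ = -43.93° (west) — does not cross 180°.
Leg 6: +44.08° → +50.32°, shortest Δλ = 6.24° (east) — does not cross 180°.
Total crossings: 3.

3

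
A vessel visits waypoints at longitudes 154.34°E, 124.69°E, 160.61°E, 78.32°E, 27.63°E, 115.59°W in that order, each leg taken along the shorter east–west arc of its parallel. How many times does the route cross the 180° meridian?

0

Leg 1: +154.34° → +124.69°, shortest Δλ = -29.65° (west) — does not cross 180°.
Leg 2: +124.69° → +160.61°, shortest Δλ = 35.92° (east) — does not cross 180°.
Leg 3: +160.61° → +78.32°, shortest Δλ = -82.29° (west) — does not cross 180°.
Leg 4: +78.32° → +27.63°, shortest Δλ = -50.69° (west) — does not cross 180°.
Leg 5: +27.63° → -115.59°, shortest Δλ = -143.22° (west) — does not cross 180°.
Total crossings: 0.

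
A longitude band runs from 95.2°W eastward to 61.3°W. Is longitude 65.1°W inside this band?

Band width going east from -95.2° to -61.3°: ((-61.3 − -95.2) mod 360) = 33.9°.
Offset of -65.1° east of the west edge: ((-65.1 − -95.2) mod 360) = 30.1°.
30.1° ≤ 33.9° ⇒ inside.

Yes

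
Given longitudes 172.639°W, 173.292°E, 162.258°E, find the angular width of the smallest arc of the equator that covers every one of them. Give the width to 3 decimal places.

Sort the longitudes: -172.639°, +162.258°, +173.292°.
Eastward gaps between consecutive values (wrapping around): 334.897°, 11.034°, 14.069°.
Largest gap = 334.897° ⇒ minimal covering band is its complement: 360° − 334.897° = 25.103°.
Band runs from +162.258° eastward to -172.639°, crossing the antimeridian.

25.103°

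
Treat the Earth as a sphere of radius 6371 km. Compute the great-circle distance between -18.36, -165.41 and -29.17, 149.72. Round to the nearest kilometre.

4692 km

Δλ = 149.72 − -165.41 = 315.13°; wrapped into (−180°, 180°]: -44.87°.
Δφ = -29.17 − -18.36 = -10.81°.
a = sin²(Δφ/2) + cos φ₁ · cos φ₂ · sin²(Δλ/2) = 0.129573.
c = 2·atan2(√a, √(1−a)) = 0.73646 rad → d = 6371·c ≈ 4691.96 km.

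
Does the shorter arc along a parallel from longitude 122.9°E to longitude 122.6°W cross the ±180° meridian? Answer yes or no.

Naïve |-122.6 − 122.9| = 245.5° > 180°, so the shorter arc goes the other way round — across 180°.
Signed shortest Δλ = ((-122.6 − 122.9 + 180) mod 360) − 180 = 114.5°.
Going east by 114.5° from +122.9° passes through 180° before reaching -122.6°.

Yes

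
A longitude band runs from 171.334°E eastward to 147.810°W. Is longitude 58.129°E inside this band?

Band width going east from +171.334° to -147.810°: ((-147.810 − 171.334) mod 360) = 40.856°.
Offset of +58.129° east of the west edge: ((58.129 − 171.334) mod 360) = 246.795°.
246.795° > 40.856° ⇒ outside.

No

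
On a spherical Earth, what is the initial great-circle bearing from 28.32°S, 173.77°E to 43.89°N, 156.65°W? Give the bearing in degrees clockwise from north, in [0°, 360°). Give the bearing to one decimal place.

21.4°

Δλ = -156.65 − 173.77 = -330.42°; wrapped into (−180°, 180°]: 29.58°.
θ = atan2( sin Δλ · cos φ₂ , cos φ₁ · sin φ₂ − sin φ₁ · cos φ₂ · cos Δλ )
  = atan2(0.35575, 0.90762) = 21.403° → normalised to [0°, 360°): 21.403°.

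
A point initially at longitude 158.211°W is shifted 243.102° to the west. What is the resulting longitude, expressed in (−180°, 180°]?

41.313°W

Start at -158.211°; shift −243.102° → -401.313°.
-401.313° lies outside (−180°, 180°]; add 360° → -41.313°.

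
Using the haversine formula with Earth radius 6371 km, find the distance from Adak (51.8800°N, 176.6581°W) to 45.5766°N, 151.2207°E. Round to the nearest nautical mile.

Δλ = 151.2207 − -176.6581 = 327.8788°; wrapped into (−180°, 180°]: -32.1212°.
Δφ = 45.5766 − 51.8800 = -6.3034°.
a = sin²(Δφ/2) + cos φ₁ · cos φ₂ · sin²(Δλ/2) = 0.036094.
c = 2·atan2(√a, √(1−a)) = 0.38229 rad → d = 6371·c ≈ 2435.58 km ≈ 1315.11 nmi.

1315 nmi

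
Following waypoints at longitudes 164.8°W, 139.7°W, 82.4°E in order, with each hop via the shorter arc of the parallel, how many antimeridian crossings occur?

1

Leg 1: -164.8° → -139.7°, shortest Δλ = 25.1° (east) — does not cross 180°.
Leg 2: -139.7° → +82.4°, shortest Δλ = -137.9° (west) — crosses 180°.
Total crossings: 1.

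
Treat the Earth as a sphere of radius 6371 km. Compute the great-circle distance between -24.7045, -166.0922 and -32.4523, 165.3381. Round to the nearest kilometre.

Δλ = 165.3381 − -166.0922 = 331.4303°; wrapped into (−180°, 180°]: -28.5697°.
Δφ = -32.4523 − -24.7045 = -7.7478°.
a = sin²(Δφ/2) + cos φ₁ · cos φ₂ · sin²(Δλ/2) = 0.051237.
c = 2·atan2(√a, √(1−a)) = 0.45667 rad → d = 6371·c ≈ 2909.44 km.

2909 km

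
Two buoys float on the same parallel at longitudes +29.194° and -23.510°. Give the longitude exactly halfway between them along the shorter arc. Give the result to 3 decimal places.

+2.842°

Signed shortest Δλ from +29.194° to -23.510° is -52.704°.
Midpoint longitude = +29.194° + (-52.704°)/2 = +29.194° − 26.352° = +2.842°.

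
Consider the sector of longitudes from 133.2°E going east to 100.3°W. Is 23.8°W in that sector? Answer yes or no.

Band width going east from +133.2° to -100.3°: ((-100.3 − 133.2) mod 360) = 126.5°.
Offset of -23.8° east of the west edge: ((-23.8 − 133.2) mod 360) = 203.0°.
203.0° > 126.5° ⇒ outside.

No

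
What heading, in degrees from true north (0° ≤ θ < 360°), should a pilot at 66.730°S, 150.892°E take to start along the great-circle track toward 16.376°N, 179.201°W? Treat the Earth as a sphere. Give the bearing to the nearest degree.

Δλ = -179.201 − 150.892 = -330.093°; wrapped into (−180°, 180°]: 29.907°.
θ = atan2( sin Δλ · cos φ₂ , cos φ₁ · sin φ₂ − sin φ₁ · cos φ₂ · cos Δλ )
  = atan2(0.47837, 0.87540) = 28.655° → normalised to [0°, 360°): 28.655°.

29°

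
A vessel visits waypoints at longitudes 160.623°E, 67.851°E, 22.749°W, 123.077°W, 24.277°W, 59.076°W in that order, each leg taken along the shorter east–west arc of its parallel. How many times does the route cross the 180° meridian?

Leg 1: +160.623° → +67.851°, shortest Δλ = -92.772° (west) — does not cross 180°.
Leg 2: +67.851° → -22.749°, shortest Δλ = -90.6° (west) — does not cross 180°.
Leg 3: -22.749° → -123.077°, shortest Δλ = -100.328° (west) — does not cross 180°.
Leg 4: -123.077° → -24.277°, shortest Δλ = 98.8° (east) — does not cross 180°.
Leg 5: -24.277° → -59.076°, shortest Δλ = -34.799° (west) — does not cross 180°.
Total crossings: 0.

0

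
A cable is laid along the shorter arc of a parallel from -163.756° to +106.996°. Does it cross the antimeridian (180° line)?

Naïve |106.996 − -163.756| = 270.752° > 180°, so the shorter arc goes the other way round — across 180°.
Signed shortest Δλ = ((106.996 − -163.756 + 180) mod 360) − 180 = -89.248°.
Going west by 89.248° from -163.756° passes through 180° before reaching +106.996°.

Yes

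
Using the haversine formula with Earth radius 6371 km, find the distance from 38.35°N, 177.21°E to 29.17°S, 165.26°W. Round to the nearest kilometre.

7726 km

Δλ = -165.26 − 177.21 = -342.47°; wrapped into (−180°, 180°]: 17.53°.
Δφ = -29.17 − 38.35 = -67.52°.
a = sin²(Δφ/2) + cos φ₁ · cos φ₂ · sin²(Δλ/2) = 0.324720.
c = 2·atan2(√a, √(1−a)) = 1.21263 rad → d = 6371·c ≈ 7725.65 km.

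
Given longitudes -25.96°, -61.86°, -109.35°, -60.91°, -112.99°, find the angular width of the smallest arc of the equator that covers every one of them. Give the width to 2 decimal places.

87.03°

Sort the longitudes: -112.99°, -109.35°, -61.86°, -60.91°, -25.96°.
Eastward gaps between consecutive values (wrapping around): 3.64°, 47.49°, 0.95°, 34.95°, 272.97°.
Largest gap = 272.97° ⇒ minimal covering band is its complement: 360° − 272.97° = 87.03°.
Band runs from -112.99° eastward to -25.96°.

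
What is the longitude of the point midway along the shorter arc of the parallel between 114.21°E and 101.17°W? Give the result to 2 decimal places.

173.48°W

Signed shortest Δλ from +114.21° to -101.17° is +144.62°.
Midpoint longitude = +114.21° + (+144.62°)/2 = +114.21° + 72.31° = +186.52°.
Normalise into (−180°, 180°]: -173.48°.
(The naïve average (+114.21 + -101.17)/2 = 6.52° is on the wrong side of the globe.)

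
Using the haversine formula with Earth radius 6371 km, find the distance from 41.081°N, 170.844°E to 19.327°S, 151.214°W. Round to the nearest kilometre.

7774 km

Δλ = -151.214 − 170.844 = -322.058°; wrapped into (−180°, 180°]: 37.942°.
Δφ = -19.327 − 41.081 = -60.408°.
a = sin²(Δφ/2) + cos φ₁ · cos φ₂ · sin²(Δλ/2) = 0.328262.
c = 2·atan2(√a, √(1−a)) = 1.22018 rad → d = 6371·c ≈ 7773.78 km.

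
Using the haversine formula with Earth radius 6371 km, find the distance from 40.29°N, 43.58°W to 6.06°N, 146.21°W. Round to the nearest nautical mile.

5740 nmi

Δλ = -146.21 − -43.58 = -102.63°.
Δφ = 6.06 − 40.29 = -34.23°.
a = sin²(Δφ/2) + cos φ₁ · cos φ₂ · sin²(Δλ/2) = 0.548793.
c = 2·atan2(√a, √(1−a)) = 1.66854 rad → d = 6371·c ≈ 10630.25 km ≈ 5739.88 nmi.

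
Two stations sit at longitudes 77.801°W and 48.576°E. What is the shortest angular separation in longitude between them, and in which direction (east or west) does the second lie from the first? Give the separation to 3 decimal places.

Raw difference: 48.576 − -77.801 = 126.377°.
Normalise into (−180°, 180°]: 126.377° stays 126.377°.
Positive ⇒ the second point lies to the east; separation 126.377°.

126.377° east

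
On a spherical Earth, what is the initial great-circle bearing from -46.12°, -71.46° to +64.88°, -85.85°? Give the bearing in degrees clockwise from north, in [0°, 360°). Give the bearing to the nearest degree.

Δλ = -85.85 − -71.46 = -14.39°.
θ = atan2( sin Δλ · cos φ₂ , cos φ₁ · sin φ₂ − sin φ₁ · cos φ₂ · cos Δλ )
  = atan2(-0.10550, 0.92398) = -6.514° → normalised to [0°, 360°): 353.486°.

353°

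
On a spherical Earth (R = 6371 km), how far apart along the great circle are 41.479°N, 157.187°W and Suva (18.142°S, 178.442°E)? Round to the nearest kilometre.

7089 km

Δλ = 178.442 − -157.187 = 335.629°; wrapped into (−180°, 180°]: -24.371°.
Δφ = -18.142 − 41.479 = -59.621°.
a = sin²(Δφ/2) + cos φ₁ · cos φ₂ · sin²(Δλ/2) = 0.278861.
c = 2·atan2(√a, √(1−a)) = 1.11266 rad → d = 6371·c ≈ 7088.76 km.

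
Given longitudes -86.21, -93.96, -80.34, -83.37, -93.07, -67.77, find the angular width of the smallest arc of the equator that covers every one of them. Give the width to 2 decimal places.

26.19°

Sort the longitudes: -93.96°, -93.07°, -86.21°, -83.37°, -80.34°, -67.77°.
Eastward gaps between consecutive values (wrapping around): 0.89°, 6.86°, 2.84°, 3.03°, 12.57°, 333.81°.
Largest gap = 333.81° ⇒ minimal covering band is its complement: 360° − 333.81° = 26.19°.
Band runs from -93.96° eastward to -67.77°.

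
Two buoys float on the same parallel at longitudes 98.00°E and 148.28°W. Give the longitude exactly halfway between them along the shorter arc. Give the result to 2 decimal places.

154.86°E

Signed shortest Δλ from +98.00° to -148.28° is +113.72°.
Midpoint longitude = +98.00° + (+113.72°)/2 = +98.00° + 56.86° = +154.86°.
(The naïve average (+98.00 + -148.28)/2 = -25.14° is on the wrong side of the globe.)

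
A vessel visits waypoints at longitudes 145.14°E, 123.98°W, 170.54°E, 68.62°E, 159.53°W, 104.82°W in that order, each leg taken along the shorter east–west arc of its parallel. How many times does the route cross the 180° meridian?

Leg 1: +145.14° → -123.98°, shortest Δλ = 90.88° (east) — crosses 180°.
Leg 2: -123.98° → +170.54°, shortest Δλ = -65.48° (west) — crosses 180°.
Leg 3: +170.54° → +68.62°, shortest Δλ = -101.92° (west) — does not cross 180°.
Leg 4: +68.62° → -159.53°, shortest Δλ = 131.85° (east) — crosses 180°.
Leg 5: -159.53° → -104.82°, shortest Δλ = 54.71° (east) — does not cross 180°.
Total crossings: 3.

3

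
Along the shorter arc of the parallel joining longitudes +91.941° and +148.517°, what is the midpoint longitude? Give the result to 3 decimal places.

+120.229°

Signed shortest Δλ from +91.941° to +148.517° is +56.576°.
Midpoint longitude = +91.941° + (+56.576°)/2 = +91.941° + 28.288° = +120.229°.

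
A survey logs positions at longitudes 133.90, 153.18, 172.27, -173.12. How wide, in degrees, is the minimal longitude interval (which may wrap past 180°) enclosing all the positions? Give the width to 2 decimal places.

52.98°

Sort the longitudes: -173.12°, +133.90°, +153.18°, +172.27°.
Eastward gaps between consecutive values (wrapping around): 307.02°, 19.28°, 19.09°, 14.61°.
Largest gap = 307.02° ⇒ minimal covering band is its complement: 360° − 307.02° = 52.98°.
Band runs from +133.90° eastward to -173.12°, crossing the antimeridian.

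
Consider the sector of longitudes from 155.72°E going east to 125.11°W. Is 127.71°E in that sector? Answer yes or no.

No

Band width going east from +155.72° to -125.11°: ((-125.11 − 155.72) mod 360) = 79.17°.
Offset of +127.71° east of the west edge: ((127.71 − 155.72) mod 360) = 331.99°.
331.99° > 79.17° ⇒ outside.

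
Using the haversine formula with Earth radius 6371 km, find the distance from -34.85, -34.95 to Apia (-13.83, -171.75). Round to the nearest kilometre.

Δλ = -171.75 − -34.95 = -136.80°.
Δφ = -13.83 − -34.85 = 21.02°.
a = sin²(Δφ/2) + cos φ₁ · cos φ₂ · sin²(Δλ/2) = 0.722145.
c = 2·atan2(√a, √(1−a)) = 2.03118 rad → d = 6371·c ≈ 12940.63 km.

12941 km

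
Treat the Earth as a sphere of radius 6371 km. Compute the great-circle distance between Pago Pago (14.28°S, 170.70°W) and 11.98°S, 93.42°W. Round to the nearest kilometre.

Δλ = -93.42 − -170.70 = 77.28°.
Δφ = -11.98 − -14.28 = 2.30°.
a = sin²(Δφ/2) + cos φ₁ · cos φ₂ · sin²(Δλ/2) = 0.370032.
c = 2·atan2(√a, √(1−a)) = 1.30784 rad → d = 6371·c ≈ 8332.26 km.

8332 km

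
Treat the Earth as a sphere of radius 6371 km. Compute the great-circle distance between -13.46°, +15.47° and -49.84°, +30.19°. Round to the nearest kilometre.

Δλ = 30.19 − 15.47 = 14.72°.
Δφ = -49.84 − -13.46 = -36.38°.
a = sin²(Δφ/2) + cos φ₁ · cos φ₂ · sin²(Δλ/2) = 0.107742.
c = 2·atan2(√a, √(1−a)) = 0.66888 rad → d = 6371·c ≈ 4261.45 km.

4261 km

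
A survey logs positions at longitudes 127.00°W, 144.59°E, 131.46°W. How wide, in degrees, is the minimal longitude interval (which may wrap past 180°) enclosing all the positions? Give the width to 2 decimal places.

Sort the longitudes: -131.46°, -127.00°, +144.59°.
Eastward gaps between consecutive values (wrapping around): 4.46°, 271.59°, 83.95°.
Largest gap = 271.59° ⇒ minimal covering band is its complement: 360° − 271.59° = 88.41°.
Band runs from +144.59° eastward to -127.00°, crossing the antimeridian.

88.41°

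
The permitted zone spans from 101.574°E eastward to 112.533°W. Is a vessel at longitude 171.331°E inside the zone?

Band width going east from +101.574° to -112.533°: ((-112.533 − 101.574) mod 360) = 145.893°.
Offset of +171.331° east of the west edge: ((171.331 − 101.574) mod 360) = 69.757°.
69.757° ≤ 145.893° ⇒ inside.

Yes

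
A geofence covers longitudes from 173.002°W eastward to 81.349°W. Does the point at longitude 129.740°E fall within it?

No

Band width going east from -173.002° to -81.349°: ((-81.349 − -173.002) mod 360) = 91.653°.
Offset of +129.740° east of the west edge: ((129.740 − -173.002) mod 360) = 302.742°.
302.742° > 91.653° ⇒ outside.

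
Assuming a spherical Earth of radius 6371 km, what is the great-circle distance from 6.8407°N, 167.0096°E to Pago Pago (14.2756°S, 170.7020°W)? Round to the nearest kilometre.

Δλ = -170.7020 − 167.0096 = -337.7116°; wrapped into (−180°, 180°]: 22.2884°.
Δφ = -14.2756 − 6.8407 = -21.1163°.
a = sin²(Δφ/2) + cos φ₁ · cos φ₂ · sin²(Δλ/2) = 0.069520.
c = 2·atan2(√a, √(1−a)) = 0.53364 rad → d = 6371·c ≈ 3399.83 km.

3400 km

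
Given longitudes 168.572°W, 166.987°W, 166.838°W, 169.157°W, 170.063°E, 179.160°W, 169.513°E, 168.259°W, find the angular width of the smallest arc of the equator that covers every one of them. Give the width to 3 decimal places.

Sort the longitudes: -179.160°, -169.157°, -168.572°, -168.259°, -166.987°, -166.838°, +169.513°, +170.063°.
Eastward gaps between consecutive values (wrapping around): 10.003°, 0.585°, 0.313°, 1.272°, 0.149°, 336.351°, 0.550°, 10.777°.
Largest gap = 336.351° ⇒ minimal covering band is its complement: 360° − 336.351° = 23.649°.
Band runs from +169.513° eastward to -166.838°, crossing the antimeridian.

23.649°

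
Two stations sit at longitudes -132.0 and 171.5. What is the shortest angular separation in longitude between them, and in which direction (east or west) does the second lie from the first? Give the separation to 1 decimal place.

56.5° west

Raw difference: 171.5 − -132.0 = 303.5°.
Normalise into (−180°, 180°]: 303.5° − 360° = -56.5°.
Negative ⇒ the second point lies to the west; separation 56.5°.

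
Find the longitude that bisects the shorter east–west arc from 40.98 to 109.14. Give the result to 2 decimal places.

+75.06°

Signed shortest Δλ from +40.98° to +109.14° is +68.16°.
Midpoint longitude = +40.98° + (+68.16°)/2 = +40.98° + 34.08° = +75.06°.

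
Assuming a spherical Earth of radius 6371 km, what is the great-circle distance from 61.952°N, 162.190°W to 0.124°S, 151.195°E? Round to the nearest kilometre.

7925 km

Δλ = 151.195 − -162.190 = 313.385°; wrapped into (−180°, 180°]: -46.615°.
Δφ = -0.124 − 61.952 = -62.076°.
a = sin²(Δφ/2) + cos φ₁ · cos φ₂ · sin²(Δλ/2) = 0.339462.
c = 2·atan2(√a, √(1−a)) = 1.24393 rad → d = 6371·c ≈ 7925.08 km.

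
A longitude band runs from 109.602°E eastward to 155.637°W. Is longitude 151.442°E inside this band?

Band width going east from +109.602° to -155.637°: ((-155.637 − 109.602) mod 360) = 94.761°.
Offset of +151.442° east of the west edge: ((151.442 − 109.602) mod 360) = 41.840°.
41.840° ≤ 94.761° ⇒ inside.

Yes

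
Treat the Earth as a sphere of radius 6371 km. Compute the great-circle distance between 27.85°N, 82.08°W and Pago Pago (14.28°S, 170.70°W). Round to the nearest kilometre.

10611 km

Δλ = -170.70 − -82.08 = -88.62°.
Δφ = -14.28 − 27.85 = -42.13°.
a = sin²(Δφ/2) + cos φ₁ · cos φ₂ · sin²(Δλ/2) = 0.547297.
c = 2·atan2(√a, √(1−a)) = 1.66553 rad → d = 6371·c ≈ 10611.10 km.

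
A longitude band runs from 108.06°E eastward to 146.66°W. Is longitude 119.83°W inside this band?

No

Band width going east from +108.06° to -146.66°: ((-146.66 − 108.06) mod 360) = 105.28°.
Offset of -119.83° east of the west edge: ((-119.83 − 108.06) mod 360) = 132.11°.
132.11° > 105.28° ⇒ outside.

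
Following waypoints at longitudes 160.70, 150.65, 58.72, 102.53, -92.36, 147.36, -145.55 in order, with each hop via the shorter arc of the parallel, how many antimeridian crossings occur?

Leg 1: +160.70° → +150.65°, shortest Δλ = -10.05° (west) — does not cross 180°.
Leg 2: +150.65° → +58.72°, shortest Δλ = -91.93° (west) — does not cross 180°.
Leg 3: +58.72° → +102.53°, shortest Δλ = 43.81° (east) — does not cross 180°.
Leg 4: +102.53° → -92.36°, shortest Δλ = 165.11° (east) — crosses 180°.
Leg 5: -92.36° → +147.36°, shortest Δλ = -120.28° (west) — crosses 180°.
Leg 6: +147.36° → -145.55°, shortest Δλ = 67.09° (east) — crosses 180°.
Total crossings: 3.

3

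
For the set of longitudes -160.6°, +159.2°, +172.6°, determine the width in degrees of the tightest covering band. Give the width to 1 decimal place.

40.2°

Sort the longitudes: -160.6°, +159.2°, +172.6°.
Eastward gaps between consecutive values (wrapping around): 319.8°, 13.4°, 26.8°.
Largest gap = 319.8° ⇒ minimal covering band is its complement: 360° − 319.8° = 40.2°.
Band runs from +159.2° eastward to -160.6°, crossing the antimeridian.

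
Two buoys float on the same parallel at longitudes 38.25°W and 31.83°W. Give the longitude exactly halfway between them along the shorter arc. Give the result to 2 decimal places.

35.04°W

Signed shortest Δλ from -38.25° to -31.83° is +6.42°.
Midpoint longitude = -38.25° + (+6.42°)/2 = -38.25° + 3.21° = -35.04°.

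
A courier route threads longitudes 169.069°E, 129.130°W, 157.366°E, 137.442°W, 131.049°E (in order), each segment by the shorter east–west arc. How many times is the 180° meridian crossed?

4

Leg 1: +169.069° → -129.130°, shortest Δλ = 61.801° (east) — crosses 180°.
Leg 2: -129.130° → +157.366°, shortest Δλ = -73.504° (west) — crosses 180°.
Leg 3: +157.366° → -137.442°, shortest Δλ = 65.192° (east) — crosses 180°.
Leg 4: -137.442° → +131.049°, shortest Δλ = -91.509° (west) — crosses 180°.
Total crossings: 4.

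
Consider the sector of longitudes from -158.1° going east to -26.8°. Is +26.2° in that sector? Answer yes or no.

Band width going east from -158.1° to -26.8°: ((-26.8 − -158.1) mod 360) = 131.3°.
Offset of +26.2° east of the west edge: ((26.2 − -158.1) mod 360) = 184.3°.
184.3° > 131.3° ⇒ outside.

No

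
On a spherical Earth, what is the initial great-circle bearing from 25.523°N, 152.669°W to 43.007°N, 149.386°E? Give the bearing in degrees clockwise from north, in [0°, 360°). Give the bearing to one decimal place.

Δλ = 149.386 − -152.669 = 302.055°; wrapped into (−180°, 180°]: -57.945°.
θ = atan2( sin Δλ · cos φ₂ , cos φ₁ · sin φ₂ − sin φ₁ · cos φ₂ · cos Δλ )
  = atan2(-0.61978, 0.44830) = -54.121° → normalised to [0°, 360°): 305.879°.

305.9°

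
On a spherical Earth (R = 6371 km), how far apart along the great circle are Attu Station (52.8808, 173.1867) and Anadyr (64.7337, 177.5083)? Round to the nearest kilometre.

1341 km

Δλ = 177.5083 − 173.1867 = 4.3216°.
Δφ = 64.7337 − 52.8808 = 11.8529°.
a = sin²(Δφ/2) + cos φ₁ · cos φ₂ · sin²(Δλ/2) = 0.011027.
c = 2·atan2(√a, √(1−a)) = 0.21041 rad → d = 6371·c ≈ 1340.51 km.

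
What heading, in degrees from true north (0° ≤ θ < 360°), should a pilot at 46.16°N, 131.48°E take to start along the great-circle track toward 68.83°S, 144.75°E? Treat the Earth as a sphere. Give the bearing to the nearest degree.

175°

Δλ = 144.75 − 131.48 = 13.27°.
θ = atan2( sin Δλ · cos φ₂ , cos φ₁ · sin φ₂ − sin φ₁ · cos φ₂ · cos Δλ )
  = atan2(0.08290, -0.89943) = 174.734° → normalised to [0°, 360°): 174.734°.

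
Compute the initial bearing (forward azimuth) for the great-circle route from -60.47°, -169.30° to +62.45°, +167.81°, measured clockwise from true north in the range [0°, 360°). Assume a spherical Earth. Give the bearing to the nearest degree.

347°

Δλ = 167.81 − -169.30 = 337.11°; wrapped into (−180°, 180°]: -22.89°.
θ = atan2( sin Δλ · cos φ₂ , cos φ₁ · sin φ₂ − sin φ₁ · cos φ₂ · cos Δλ )
  = atan2(-0.17990, 0.80774) = -12.556° → normalised to [0°, 360°): 347.444°.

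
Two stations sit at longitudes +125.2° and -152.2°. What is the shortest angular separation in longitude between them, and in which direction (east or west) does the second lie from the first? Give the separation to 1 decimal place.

Raw difference: -152.2 − 125.2 = -277.4°.
Normalise into (−180°, 180°]: -277.4° + 360° = 82.6°.
Positive ⇒ the second point lies to the east; separation 82.6°.

82.6° east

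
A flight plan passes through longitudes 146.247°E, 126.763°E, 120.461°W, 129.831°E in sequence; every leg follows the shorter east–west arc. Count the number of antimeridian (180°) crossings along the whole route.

Leg 1: +146.247° → +126.763°, shortest Δλ = -19.484° (west) — does not cross 180°.
Leg 2: +126.763° → -120.461°, shortest Δλ = 112.776° (east) — crosses 180°.
Leg 3: -120.461° → +129.831°, shortest Δλ = -109.708° (west) — crosses 180°.
Total crossings: 2.

2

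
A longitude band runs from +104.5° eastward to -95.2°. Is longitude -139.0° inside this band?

Yes

Band width going east from +104.5° to -95.2°: ((-95.2 − 104.5) mod 360) = 160.3°.
Offset of -139.0° east of the west edge: ((-139.0 − 104.5) mod 360) = 116.5°.
116.5° ≤ 160.3° ⇒ inside.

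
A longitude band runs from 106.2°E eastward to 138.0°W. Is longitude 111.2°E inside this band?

Yes

Band width going east from +106.2° to -138.0°: ((-138.0 − 106.2) mod 360) = 115.8°.
Offset of +111.2° east of the west edge: ((111.2 − 106.2) mod 360) = 5.0°.
5.0° ≤ 115.8° ⇒ inside.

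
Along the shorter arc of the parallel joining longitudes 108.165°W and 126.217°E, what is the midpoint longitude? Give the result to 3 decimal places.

Signed shortest Δλ from -108.165° to +126.217° is -125.618°.
Midpoint longitude = -108.165° + (-125.618°)/2 = -108.165° − 62.809° = -170.974°.
(The naïve average (-108.165 + +126.217)/2 = 9.026° is on the wrong side of the globe.)

170.974°W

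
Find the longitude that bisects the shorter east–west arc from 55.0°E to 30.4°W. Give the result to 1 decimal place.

Signed shortest Δλ from +55.0° to -30.4° is -85.4°.
Midpoint longitude = +55.0° + (-85.4°)/2 = +55.0° − 42.7° = +12.3°.

12.3°E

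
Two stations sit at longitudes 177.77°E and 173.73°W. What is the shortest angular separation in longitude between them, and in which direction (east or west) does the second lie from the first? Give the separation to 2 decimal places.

8.50° east

Raw difference: -173.73 − 177.77 = -351.5°.
Normalise into (−180°, 180°]: -351.5° + 360° = 8.5°.
Positive ⇒ the second point lies to the east; separation 8.50°.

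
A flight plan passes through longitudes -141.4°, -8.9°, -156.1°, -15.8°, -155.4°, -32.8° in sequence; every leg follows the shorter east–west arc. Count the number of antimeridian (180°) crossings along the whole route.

0

Leg 1: -141.4° → -8.9°, shortest Δλ = 132.5° (east) — does not cross 180°.
Leg 2: -8.9° → -156.1°, shortest Δλ = -147.2° (west) — does not cross 180°.
Leg 3: -156.1° → -15.8°, shortest Δλ = 140.3° (east) — does not cross 180°.
Leg 4: -15.8° → -155.4°, shortest Δλ = -139.6° (west) — does not cross 180°.
Leg 5: -155.4° → -32.8°, shortest Δλ = 122.6° (east) — does not cross 180°.
Total crossings: 0.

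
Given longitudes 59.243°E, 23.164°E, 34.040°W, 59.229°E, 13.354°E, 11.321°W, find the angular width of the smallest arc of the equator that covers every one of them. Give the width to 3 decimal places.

Sort the longitudes: -34.040°, -11.321°, +13.354°, +23.164°, +59.229°, +59.243°.
Eastward gaps between consecutive values (wrapping around): 22.719°, 24.675°, 9.810°, 36.065°, 0.014°, 266.717°.
Largest gap = 266.717° ⇒ minimal covering band is its complement: 360° − 266.717° = 93.283°.
Band runs from -34.040° eastward to +59.243°.

93.283°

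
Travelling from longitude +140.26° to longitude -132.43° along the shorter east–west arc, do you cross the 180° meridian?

Yes

Naïve |-132.43 − 140.26| = 272.69° > 180°, so the shorter arc goes the other way round — across 180°.
Signed shortest Δλ = ((-132.43 − 140.26 + 180) mod 360) − 180 = 87.31°.
Going east by 87.31° from +140.26° passes through 180° before reaching -132.43°.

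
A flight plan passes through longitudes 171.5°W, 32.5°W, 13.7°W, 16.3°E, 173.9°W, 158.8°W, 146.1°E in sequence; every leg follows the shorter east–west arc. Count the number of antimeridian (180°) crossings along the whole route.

Leg 1: -171.5° → -32.5°, shortest Δλ = 139.0° (east) — does not cross 180°.
Leg 2: -32.5° → -13.7°, shortest Δλ = 18.8° (east) — does not cross 180°.
Leg 3: -13.7° → +16.3°, shortest Δλ = 30.0° (east) — does not cross 180°.
Leg 4: +16.3° → -173.9°, shortest Δλ = 169.8° (east) — crosses 180°.
Leg 5: -173.9° → -158.8°, shortest Δλ = 15.1° (east) — does not cross 180°.
Leg 6: -158.8° → +146.1°, shortest Δλ = -55.1° (west) — crosses 180°.
Total crossings: 2.

2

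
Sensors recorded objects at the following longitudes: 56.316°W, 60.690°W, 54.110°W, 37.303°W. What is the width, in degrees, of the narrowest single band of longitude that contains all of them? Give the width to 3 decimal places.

Sort the longitudes: -60.690°, -56.316°, -54.110°, -37.303°.
Eastward gaps between consecutive values (wrapping around): 4.374°, 2.206°, 16.807°, 336.613°.
Largest gap = 336.613° ⇒ minimal covering band is its complement: 360° − 336.613° = 23.387°.
Band runs from -60.690° eastward to -37.303°.

23.387°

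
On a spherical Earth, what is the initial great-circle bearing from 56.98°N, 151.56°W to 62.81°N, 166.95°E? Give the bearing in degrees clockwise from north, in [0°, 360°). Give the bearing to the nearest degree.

Δλ = 166.95 − -151.56 = 318.51°; wrapped into (−180°, 180°]: -41.49°.
θ = atan2( sin Δλ · cos φ₂ , cos φ₁ · sin φ₂ − sin φ₁ · cos φ₂ · cos Δλ )
  = atan2(-0.30272, 0.19772) = -56.850° → normalised to [0°, 360°): 303.150°.

303°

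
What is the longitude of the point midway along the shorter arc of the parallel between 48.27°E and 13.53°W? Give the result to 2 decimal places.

Signed shortest Δλ from +48.27° to -13.53° is -61.80°.
Midpoint longitude = +48.27° + (-61.80°)/2 = +48.27° − 30.90° = +17.37°.

17.37°E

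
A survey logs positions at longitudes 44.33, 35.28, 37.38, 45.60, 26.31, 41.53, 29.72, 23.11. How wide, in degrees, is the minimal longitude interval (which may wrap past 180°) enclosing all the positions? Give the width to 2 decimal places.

22.49°

Sort the longitudes: +23.11°, +26.31°, +29.72°, +35.28°, +37.38°, +41.53°, +44.33°, +45.60°.
Eastward gaps between consecutive values (wrapping around): 3.20°, 3.41°, 5.56°, 2.10°, 4.15°, 2.80°, 1.27°, 337.51°.
Largest gap = 337.51° ⇒ minimal covering band is its complement: 360° − 337.51° = 22.49°.
Band runs from +23.11° eastward to +45.60°.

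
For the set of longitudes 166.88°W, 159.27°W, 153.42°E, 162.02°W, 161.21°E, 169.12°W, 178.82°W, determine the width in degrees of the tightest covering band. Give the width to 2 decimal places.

47.31°

Sort the longitudes: -178.82°, -169.12°, -166.88°, -162.02°, -159.27°, +153.42°, +161.21°.
Eastward gaps between consecutive values (wrapping around): 9.70°, 2.24°, 4.86°, 2.75°, 312.69°, 7.79°, 19.97°.
Largest gap = 312.69° ⇒ minimal covering band is its complement: 360° − 312.69° = 47.31°.
Band runs from +153.42° eastward to -159.27°, crossing the antimeridian.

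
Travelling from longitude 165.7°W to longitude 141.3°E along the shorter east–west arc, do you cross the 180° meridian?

Yes

Naïve |141.3 − -165.7| = 307.0° > 180°, so the shorter arc goes the other way round — across 180°.
Signed shortest Δλ = ((141.3 − -165.7 + 180) mod 360) − 180 = -53.0°.
Going west by 53.0° from -165.7° passes through 180° before reaching +141.3°.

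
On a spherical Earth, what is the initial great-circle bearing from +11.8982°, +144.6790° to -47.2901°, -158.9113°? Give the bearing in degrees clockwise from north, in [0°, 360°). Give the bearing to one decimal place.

Δλ = -158.9113 − 144.6790 = -303.5903°; wrapped into (−180°, 180°]: 56.4097°.
θ = atan2( sin Δλ · cos φ₂ , cos φ₁ · sin φ₂ − sin φ₁ · cos φ₂ · cos Δλ )
  = atan2(0.56502, -0.79638) = 144.645° → normalised to [0°, 360°): 144.645°.

144.6°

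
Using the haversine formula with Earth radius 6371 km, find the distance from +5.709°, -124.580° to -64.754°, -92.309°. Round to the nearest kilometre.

8273 km

Δλ = -92.309 − -124.580 = 32.271°.
Δφ = -64.754 − 5.709 = -70.463°.
a = sin²(Δφ/2) + cos φ₁ · cos φ₂ · sin²(Δλ/2) = 0.365570.
c = 2·atan2(√a, √(1−a)) = 1.29859 rad → d = 6371·c ≈ 8273.29 km.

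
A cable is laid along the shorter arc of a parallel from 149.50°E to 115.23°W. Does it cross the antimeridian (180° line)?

Naïve |-115.23 − 149.50| = 264.73° > 180°, so the shorter arc goes the other way round — across 180°.
Signed shortest Δλ = ((-115.23 − 149.50 + 180) mod 360) − 180 = 95.27°.
Going east by 95.27° from +149.50° passes through 180° before reaching -115.23°.

Yes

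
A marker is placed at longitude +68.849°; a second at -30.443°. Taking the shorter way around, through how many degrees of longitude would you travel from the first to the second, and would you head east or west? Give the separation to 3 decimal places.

99.292° west

Raw difference: -30.443 − 68.849 = -99.292°.
Normalise into (−180°, 180°]: -99.292° stays -99.292°.
Negative ⇒ the second point lies to the west; separation 99.292°.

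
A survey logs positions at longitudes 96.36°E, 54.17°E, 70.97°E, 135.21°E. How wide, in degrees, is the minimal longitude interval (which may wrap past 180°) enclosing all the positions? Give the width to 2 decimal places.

81.04°

Sort the longitudes: +54.17°, +70.97°, +96.36°, +135.21°.
Eastward gaps between consecutive values (wrapping around): 16.80°, 25.39°, 38.85°, 278.96°.
Largest gap = 278.96° ⇒ minimal covering band is its complement: 360° − 278.96° = 81.04°.
Band runs from +54.17° eastward to +135.21°.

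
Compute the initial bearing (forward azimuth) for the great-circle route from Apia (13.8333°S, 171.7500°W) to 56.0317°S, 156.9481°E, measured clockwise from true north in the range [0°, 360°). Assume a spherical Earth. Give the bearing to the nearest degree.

Δλ = 156.9481 − -171.7500 = 328.6981°; wrapped into (−180°, 180°]: -31.3019°.
θ = atan2( sin Δλ · cos φ₂ , cos φ₁ · sin φ₂ − sin φ₁ · cos φ₂ · cos Δλ )
  = atan2(-0.29029, -0.69115) = -157.217° → normalised to [0°, 360°): 202.783°.

203°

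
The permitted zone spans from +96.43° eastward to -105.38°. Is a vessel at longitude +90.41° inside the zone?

Band width going east from +96.43° to -105.38°: ((-105.38 − 96.43) mod 360) = 158.19°.
Offset of +90.41° east of the west edge: ((90.41 − 96.43) mod 360) = 353.98°.
353.98° > 158.19° ⇒ outside.

No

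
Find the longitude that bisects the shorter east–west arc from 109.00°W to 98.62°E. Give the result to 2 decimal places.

Signed shortest Δλ from -109.00° to +98.62° is -152.38°.
Midpoint longitude = -109.00° + (-152.38°)/2 = -109.00° − 76.19° = -185.19°.
Normalise into (−180°, 180°]: +174.81°.
(The naïve average (-109.00 + +98.62)/2 = -5.19° is on the wrong side of the globe.)

174.81°E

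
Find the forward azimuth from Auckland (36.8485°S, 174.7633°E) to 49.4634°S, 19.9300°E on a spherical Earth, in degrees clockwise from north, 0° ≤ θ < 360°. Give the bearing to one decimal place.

Δλ = 19.9300 − 174.7633 = -154.8333°.
θ = atan2( sin Δλ · cos φ₂ , cos φ₁ · sin φ₂ − sin φ₁ · cos φ₂ · cos Δλ )
  = atan2(-0.27639, -0.96093) = -163.954° → normalised to [0°, 360°): 196.046°.

196.0°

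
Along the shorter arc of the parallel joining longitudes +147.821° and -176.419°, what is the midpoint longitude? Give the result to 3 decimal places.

Signed shortest Δλ from +147.821° to -176.419° is +35.760°.
Midpoint longitude = +147.821° + (+35.760°)/2 = +147.821° + 17.880° = +165.701°.
(The naïve average (+147.821 + -176.419)/2 = -14.299° is on the wrong side of the globe.)

+165.701°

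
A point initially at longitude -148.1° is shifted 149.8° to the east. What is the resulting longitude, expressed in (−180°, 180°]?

Start at -148.1°; shift +149.8° → +1.7°.
+1.7° already lies in (−180°, 180°].

+1.7°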